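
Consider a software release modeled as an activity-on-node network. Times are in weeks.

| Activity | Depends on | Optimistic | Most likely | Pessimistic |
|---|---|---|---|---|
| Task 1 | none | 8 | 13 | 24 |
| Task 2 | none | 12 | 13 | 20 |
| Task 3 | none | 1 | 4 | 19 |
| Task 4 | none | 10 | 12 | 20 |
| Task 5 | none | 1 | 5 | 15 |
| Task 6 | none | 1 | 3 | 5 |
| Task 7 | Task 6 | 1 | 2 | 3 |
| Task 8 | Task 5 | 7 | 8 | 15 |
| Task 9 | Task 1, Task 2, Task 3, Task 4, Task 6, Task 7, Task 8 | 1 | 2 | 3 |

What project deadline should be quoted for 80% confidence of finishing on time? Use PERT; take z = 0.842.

19.3 weeks

te_Task 1 = (8 + 4·13 + 24)/6 = 84/6 = 14; σ²_Task 1 = ((24−8)/6)² = 7.111
te_Task 2 = (12 + 4·13 + 20)/6 = 84/6 = 14; σ²_Task 2 = ((20−12)/6)² = 1.778
te_Task 3 = (1 + 4·4 + 19)/6 = 36/6 = 6; σ²_Task 3 = ((19−1)/6)² = 9.000
te_Task 4 = (10 + 4·12 + 20)/6 = 78/6 = 13; σ²_Task 4 = ((20−10)/6)² = 2.778
te_Task 5 = (1 + 4·5 + 15)/6 = 36/6 = 6; σ²_Task 5 = ((15−1)/6)² = 5.444
te_Task 6 = (1 + 4·3 + 5)/6 = 18/6 = 3; σ²_Task 6 = ((5−1)/6)² = 0.444
te_Task 7 = (1 + 4·2 + 3)/6 = 12/6 = 2; σ²_Task 7 = ((3−1)/6)² = 0.111
te_Task 8 = (7 + 4·8 + 15)/6 = 54/6 = 9; σ²_Task 8 = ((15−7)/6)² = 1.778
te_Task 9 = (1 + 4·2 + 3)/6 = 12/6 = 2; σ²_Task 9 = ((3−1)/6)² = 0.111

Forward pass:
ES_Task 1 = 0; EF_Task 1 = 14
ES_Task 2 = 0; EF_Task 2 = 14
ES_Task 3 = 0; EF_Task 3 = 6
ES_Task 4 = 0; EF_Task 4 = 13
ES_Task 5 = 0; EF_Task 5 = 6
ES_Task 6 = 0; EF_Task 6 = 3
ES_Task 7 = 3; EF_Task 7 = 3+2 = 5
ES_Task 8 = 6; EF_Task 8 = 6+9 = 15
ES_Task 9 = max(EF_Task 1=14, EF_Task 2=14, EF_Task 3=6, EF_Task 4=13, EF_Task 6=3, EF_Task 7=5, EF_Task 8=15) = 15; EF_Task 9 = 15+2 = 17
Expected project duration μ = 17 weeks. Critical path: Task 5 → Task 8 → Task 9.

Variance along critical path = 5.444 + 1.778 + 0.111 = 7.333; σ = 2.708 weeks.
D = μ + z·σ = 17 + 0.842·2.708 = 19.3 weeks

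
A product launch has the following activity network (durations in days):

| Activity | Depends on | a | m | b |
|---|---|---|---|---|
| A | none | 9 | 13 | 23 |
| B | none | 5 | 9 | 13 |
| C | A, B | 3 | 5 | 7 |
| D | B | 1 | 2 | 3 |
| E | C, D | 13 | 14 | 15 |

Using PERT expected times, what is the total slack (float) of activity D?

8 days

te_A = (9 + 4·13 + 23)/6 = 84/6 = 14
te_B = (5 + 4·9 + 13)/6 = 54/6 = 9
te_C = (3 + 4·5 + 7)/6 = 30/6 = 5
te_D = (1 + 4·2 + 3)/6 = 12/6 = 2
te_E = (13 + 4·14 + 15)/6 = 84/6 = 14

Forward pass:
ES_A = 0; EF_A = 14
ES_B = 0; EF_B = 9
ES_C = max(EF_A=14, EF_B=9) = 14; EF_C = 14+5 = 19
ES_D = 9; EF_D = 9+2 = 11
ES_E = max(EF_C=19, EF_D=11) = 19; EF_E = 19+14 = 33
Expected project duration μ = 33 days. Critical path: A → C → E.

Backward pass:
LF_E = 33; LS_E = 33−14 = 19
LF_D = LS_E = 19; LS_D = 19−2 = 17
LF_C = LS_E = 19; LS_C = 19−5 = 14
LF_B = min(LS_C=14, LS_D=17) = 14; LS_B = 14−9 = 5
LF_A = LS_C = 14; LS_A = 14−14 = 0
Slack_D = LS_D − ES_D = 17 − 9 = 8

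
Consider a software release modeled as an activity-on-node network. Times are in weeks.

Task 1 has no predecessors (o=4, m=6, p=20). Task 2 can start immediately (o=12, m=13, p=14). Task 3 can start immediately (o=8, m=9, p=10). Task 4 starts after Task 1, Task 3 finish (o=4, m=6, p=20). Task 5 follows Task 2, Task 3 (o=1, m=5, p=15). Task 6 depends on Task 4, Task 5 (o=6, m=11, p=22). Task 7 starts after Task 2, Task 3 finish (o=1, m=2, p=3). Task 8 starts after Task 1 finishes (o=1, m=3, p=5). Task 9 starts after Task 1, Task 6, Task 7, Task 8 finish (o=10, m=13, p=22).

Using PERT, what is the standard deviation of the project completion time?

4.08 weeks

te_Task 1 = (4 + 4·6 + 20)/6 = 48/6 = 8; σ²_Task 1 = ((20−4)/6)² = 7.111
te_Task 2 = (12 + 4·13 + 14)/6 = 78/6 = 13; σ²_Task 2 = ((14−12)/6)² = 0.111
te_Task 3 = (8 + 4·9 + 10)/6 = 54/6 = 9; σ²_Task 3 = ((10−8)/6)² = 0.111
te_Task 4 = (4 + 4·6 + 20)/6 = 48/6 = 8; σ²_Task 4 = ((20−4)/6)² = 7.111
te_Task 5 = (1 + 4·5 + 15)/6 = 36/6 = 6; σ²_Task 5 = ((15−1)/6)² = 5.444
te_Task 6 = (6 + 4·11 + 22)/6 = 72/6 = 12; σ²_Task 6 = ((22−6)/6)² = 7.111
te_Task 7 = (1 + 4·2 + 3)/6 = 12/6 = 2; σ²_Task 7 = ((3−1)/6)² = 0.111
te_Task 8 = (1 + 4·3 + 5)/6 = 18/6 = 3; σ²_Task 8 = ((5−1)/6)² = 0.444
te_Task 9 = (10 + 4·13 + 22)/6 = 84/6 = 14; σ²_Task 9 = ((22−10)/6)² = 4.000

Forward pass:
ES_Task 1 = 0; EF_Task 1 = 8
ES_Task 2 = 0; EF_Task 2 = 13
ES_Task 3 = 0; EF_Task 3 = 9
ES_Task 4 = max(EF_Task 1=8, EF_Task 3=9) = 9; EF_Task 4 = 9+8 = 17
ES_Task 5 = max(EF_Task 2=13, EF_Task 3=9) = 13; EF_Task 5 = 13+6 = 19
ES_Task 6 = max(EF_Task 4=17, EF_Task 5=19) = 19; EF_Task 6 = 19+12 = 31
ES_Task 7 = max(EF_Task 2=13, EF_Task 3=9) = 13; EF_Task 7 = 13+2 = 15
ES_Task 8 = 8; EF_Task 8 = 8+3 = 11
ES_Task 9 = max(EF_Task 1=8, EF_Task 6=31, EF_Task 7=15, EF_Task 8=11) = 31; EF_Task 9 = 31+14 = 45
Expected project duration μ = 45 weeks. Critical path: Task 2 → Task 5 → Task 6 → Task 9.

Variance along critical path = 0.111 + 5.444 + 7.111 + 4.000 = 16.667
σ = √16.667 = 4.082 weeks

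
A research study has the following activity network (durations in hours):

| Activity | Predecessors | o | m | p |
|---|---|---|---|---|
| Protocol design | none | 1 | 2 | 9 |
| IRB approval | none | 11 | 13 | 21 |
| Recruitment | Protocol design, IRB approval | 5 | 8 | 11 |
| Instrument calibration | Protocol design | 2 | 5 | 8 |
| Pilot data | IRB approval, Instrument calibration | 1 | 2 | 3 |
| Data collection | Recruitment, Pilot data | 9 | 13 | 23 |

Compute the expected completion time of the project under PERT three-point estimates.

36 hours

te_Protocol design = (1 + 4·2 + 9)/6 = 18/6 = 3
te_IRB approval = (11 + 4·13 + 21)/6 = 84/6 = 14
te_Recruitment = (5 + 4·8 + 11)/6 = 48/6 = 8
te_Instrument calibration = (2 + 4·5 + 8)/6 = 30/6 = 5
te_Pilot data = (1 + 4·2 + 3)/6 = 12/6 = 2
te_Data collection = (9 + 4·13 + 23)/6 = 84/6 = 14

Forward pass:
ES_Protocol design = 0; EF_Protocol design = 3
ES_IRB approval = 0; EF_IRB approval = 14
ES_Recruitment = max(EF_Protocol design=3, EF_IRB approval=14) = 14; EF_Recruitment = 14+8 = 22
ES_Instrument calibration = 3; EF_Instrument calibration = 3+5 = 8
ES_Pilot data = max(EF_IRB approval=14, EF_Instrument calibration=8) = 14; EF_Pilot data = 14+2 = 16
ES_Data collection = max(EF_Recruitment=22, EF_Pilot data=16) = 22; EF_Data collection = 22+14 = 36
Expected project duration μ = 36 hours. Critical path: IRB approval → Recruitment → Data collection.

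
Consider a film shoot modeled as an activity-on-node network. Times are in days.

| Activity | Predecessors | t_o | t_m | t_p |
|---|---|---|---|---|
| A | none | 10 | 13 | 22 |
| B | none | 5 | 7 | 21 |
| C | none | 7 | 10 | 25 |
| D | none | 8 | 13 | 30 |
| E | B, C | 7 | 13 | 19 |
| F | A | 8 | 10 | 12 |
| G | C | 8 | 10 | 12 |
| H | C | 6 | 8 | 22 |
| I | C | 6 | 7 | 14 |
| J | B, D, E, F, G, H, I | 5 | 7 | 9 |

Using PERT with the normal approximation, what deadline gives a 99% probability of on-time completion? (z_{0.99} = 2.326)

40.5 days

te_A = (10 + 4·13 + 22)/6 = 84/6 = 14; σ²_A = ((22−10)/6)² = 4.000
te_B = (5 + 4·7 + 21)/6 = 54/6 = 9; σ²_B = ((21−5)/6)² = 7.111
te_C = (7 + 4·10 + 25)/6 = 72/6 = 12; σ²_C = ((25−7)/6)² = 9.000
te_D = (8 + 4·13 + 30)/6 = 90/6 = 15; σ²_D = ((30−8)/6)² = 13.444
te_E = (7 + 4·13 + 19)/6 = 78/6 = 13; σ²_E = ((19−7)/6)² = 4.000
te_F = (8 + 4·10 + 12)/6 = 60/6 = 10; σ²_F = ((12−8)/6)² = 0.444
te_G = (8 + 4·10 + 12)/6 = 60/6 = 10; σ²_G = ((12−8)/6)² = 0.444
te_H = (6 + 4·8 + 22)/6 = 60/6 = 10; σ²_H = ((22−6)/6)² = 7.111
te_I = (6 + 4·7 + 14)/6 = 48/6 = 8; σ²_I = ((14−6)/6)² = 1.778
te_J = (5 + 4·7 + 9)/6 = 42/6 = 7; σ²_J = ((9−5)/6)² = 0.444

Forward pass:
ES_A = 0; EF_A = 14
ES_B = 0; EF_B = 9
ES_C = 0; EF_C = 12
ES_D = 0; EF_D = 15
ES_E = max(EF_B=9, EF_C=12) = 12; EF_E = 12+13 = 25
ES_F = 14; EF_F = 14+10 = 24
ES_G = 12; EF_G = 12+10 = 22
ES_H = 12; EF_H = 12+10 = 22
ES_I = 12; EF_I = 12+8 = 20
ES_J = max(EF_B=9, EF_D=15, EF_E=25, EF_F=24, EF_G=22, EF_H=22, EF_I=20) = 25; EF_J = 25+7 = 32
Expected project duration μ = 32 days. Critical path: C → E → J.

Variance along critical path = 9.000 + 4.000 + 0.444 = 13.444; σ = 3.667 days.
D = μ + z·σ = 32 + 2.326·3.667 = 40.5 days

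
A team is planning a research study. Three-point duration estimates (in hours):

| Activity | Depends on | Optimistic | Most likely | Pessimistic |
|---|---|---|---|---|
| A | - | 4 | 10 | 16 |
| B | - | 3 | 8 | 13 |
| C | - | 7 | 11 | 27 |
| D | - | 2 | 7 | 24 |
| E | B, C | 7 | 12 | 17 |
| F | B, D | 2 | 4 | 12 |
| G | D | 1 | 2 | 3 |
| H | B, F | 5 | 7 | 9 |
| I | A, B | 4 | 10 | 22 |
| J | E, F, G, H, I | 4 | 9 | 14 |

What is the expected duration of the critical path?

34 hours

te_A = (4 + 4·10 + 16)/6 = 60/6 = 10
te_B = (3 + 4·8 + 13)/6 = 48/6 = 8
te_C = (7 + 4·11 + 27)/6 = 78/6 = 13
te_D = (2 + 4·7 + 24)/6 = 54/6 = 9
te_E = (7 + 4·12 + 17)/6 = 72/6 = 12
te_F = (2 + 4·4 + 12)/6 = 30/6 = 5
te_G = (1 + 4·2 + 3)/6 = 12/6 = 2
te_H = (5 + 4·7 + 9)/6 = 42/6 = 7
te_I = (4 + 4·10 + 22)/6 = 66/6 = 11
te_J = (4 + 4·9 + 14)/6 = 54/6 = 9

Forward pass:
ES_A = 0; EF_A = 10
ES_B = 0; EF_B = 8
ES_C = 0; EF_C = 13
ES_D = 0; EF_D = 9
ES_E = max(EF_B=8, EF_C=13) = 13; EF_E = 13+12 = 25
ES_F = max(EF_B=8, EF_D=9) = 9; EF_F = 9+5 = 14
ES_G = 9; EF_G = 9+2 = 11
ES_H = max(EF_B=8, EF_F=14) = 14; EF_H = 14+7 = 21
ES_I = max(EF_A=10, EF_B=8) = 10; EF_I = 10+11 = 21
ES_J = max(EF_E=25, EF_F=14, EF_G=11, EF_H=21, EF_I=21) = 25; EF_J = 25+9 = 34
Expected project duration μ = 34 hours. Critical path: C → E → J.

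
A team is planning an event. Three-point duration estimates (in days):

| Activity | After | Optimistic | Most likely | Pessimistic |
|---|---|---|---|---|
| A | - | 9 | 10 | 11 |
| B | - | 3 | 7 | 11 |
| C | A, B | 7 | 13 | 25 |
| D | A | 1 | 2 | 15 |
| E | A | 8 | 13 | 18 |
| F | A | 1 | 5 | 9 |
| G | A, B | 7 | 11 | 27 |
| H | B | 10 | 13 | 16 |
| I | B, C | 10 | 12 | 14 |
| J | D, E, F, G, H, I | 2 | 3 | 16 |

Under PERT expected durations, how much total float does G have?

te_A = (9 + 4·10 + 11)/6 = 60/6 = 10
te_B = (3 + 4·7 + 11)/6 = 42/6 = 7
te_C = (7 + 4·13 + 25)/6 = 84/6 = 14
te_D = (1 + 4·2 + 15)/6 = 24/6 = 4
te_E = (8 + 4·13 + 18)/6 = 78/6 = 13
te_F = (1 + 4·5 + 9)/6 = 30/6 = 5
te_G = (7 + 4·11 + 27)/6 = 78/6 = 13
te_H = (10 + 4·13 + 16)/6 = 78/6 = 13
te_I = (10 + 4·12 + 14)/6 = 72/6 = 12
te_J = (2 + 4·3 + 16)/6 = 30/6 = 5

Forward pass:
ES_A = 0; EF_A = 10
ES_B = 0; EF_B = 7
ES_C = max(EF_A=10, EF_B=7) = 10; EF_C = 10+14 = 24
ES_D = 10; EF_D = 10+4 = 14
ES_E = 10; EF_E = 10+13 = 23
ES_F = 10; EF_F = 10+5 = 15
ES_G = max(EF_A=10, EF_B=7) = 10; EF_G = 10+13 = 23
ES_H = 7; EF_H = 7+13 = 20
ES_I = max(EF_B=7, EF_C=24) = 24; EF_I = 24+12 = 36
ES_J = max(EF_D=14, EF_E=23, EF_F=15, EF_G=23, EF_H=20, EF_I=36) = 36; EF_J = 36+5 = 41
Expected project duration μ = 41 days. Critical path: A → C → I → J.

Backward pass:
LF_J = 41; LS_J = 41−5 = 36
LF_I = LS_J = 36; LS_I = 36−12 = 24
LF_H = LS_J = 36; LS_H = 36−13 = 23
LF_G = LS_J = 36; LS_G = 36−13 = 23
LF_F = LS_J = 36; LS_F = 36−5 = 31
LF_E = LS_J = 36; LS_E = 36−13 = 23
LF_D = LS_J = 36; LS_D = 36−4 = 32
LF_C = LS_I = 24; LS_C = 24−14 = 10
LF_B = min(LS_C=10, LS_G=23, LS_H=23, LS_I=24) = 10; LS_B = 10−7 = 3
LF_A = min(LS_C=10, LS_D=32, LS_E=23, LS_F=31, LS_G=23) = 10; LS_A = 10−10 = 0
Slack_G = LS_G − ES_G = 23 − 10 = 13

13 days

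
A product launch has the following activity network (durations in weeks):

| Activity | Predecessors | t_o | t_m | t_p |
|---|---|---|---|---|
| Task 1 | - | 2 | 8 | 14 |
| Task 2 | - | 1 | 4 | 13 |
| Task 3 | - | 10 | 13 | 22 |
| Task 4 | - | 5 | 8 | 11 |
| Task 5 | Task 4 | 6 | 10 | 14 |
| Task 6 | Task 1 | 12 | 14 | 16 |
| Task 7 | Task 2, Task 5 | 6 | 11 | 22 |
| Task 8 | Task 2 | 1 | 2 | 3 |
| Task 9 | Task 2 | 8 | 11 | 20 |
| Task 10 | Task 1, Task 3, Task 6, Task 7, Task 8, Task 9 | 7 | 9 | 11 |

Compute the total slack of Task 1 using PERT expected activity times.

te_Task 1 = (2 + 4·8 + 14)/6 = 48/6 = 8
te_Task 2 = (1 + 4·4 + 13)/6 = 30/6 = 5
te_Task 3 = (10 + 4·13 + 22)/6 = 84/6 = 14
te_Task 4 = (5 + 4·8 + 11)/6 = 48/6 = 8
te_Task 5 = (6 + 4·10 + 14)/6 = 60/6 = 10
te_Task 6 = (12 + 4·14 + 16)/6 = 84/6 = 14
te_Task 7 = (6 + 4·11 + 22)/6 = 72/6 = 12
te_Task 8 = (1 + 4·2 + 3)/6 = 12/6 = 2
te_Task 9 = (8 + 4·11 + 20)/6 = 72/6 = 12
te_Task 10 = (7 + 4·9 + 11)/6 = 54/6 = 9

Forward pass:
ES_Task 1 = 0; EF_Task 1 = 8
ES_Task 2 = 0; EF_Task 2 = 5
ES_Task 3 = 0; EF_Task 3 = 14
ES_Task 4 = 0; EF_Task 4 = 8
ES_Task 5 = 8; EF_Task 5 = 8+10 = 18
ES_Task 6 = 8; EF_Task 6 = 8+14 = 22
ES_Task 7 = max(EF_Task 2=5, EF_Task 5=18) = 18; EF_Task 7 = 18+12 = 30
ES_Task 8 = 5; EF_Task 8 = 5+2 = 7
ES_Task 9 = 5; EF_Task 9 = 5+12 = 17
ES_Task 10 = max(EF_Task 1=8, EF_Task 3=14, EF_Task 6=22, EF_Task 7=30, EF_Task 8=7, EF_Task 9=17) = 30; EF_Task 10 = 30+9 = 39
Expected project duration μ = 39 weeks. Critical path: Task 4 → Task 5 → Task 7 → Task 10.

Backward pass:
LF_Task 10 = 39; LS_Task 10 = 39−9 = 30
LF_Task 9 = LS_Task 10 = 30; LS_Task 9 = 30−12 = 18
LF_Task 8 = LS_Task 10 = 30; LS_Task 8 = 30−2 = 28
LF_Task 7 = LS_Task 10 = 30; LS_Task 7 = 30−12 = 18
LF_Task 6 = LS_Task 10 = 30; LS_Task 6 = 30−14 = 16
LF_Task 5 = LS_Task 7 = 18; LS_Task 5 = 18−10 = 8
LF_Task 4 = LS_Task 5 = 8; LS_Task 4 = 8−8 = 0
LF_Task 3 = LS_Task 10 = 30; LS_Task 3 = 30−14 = 16
LF_Task 2 = min(LS_Task 7=18, LS_Task 8=28, LS_Task 9=18) = 18; LS_Task 2 = 18−5 = 13
LF_Task 1 = min(LS_Task 6=16, LS_Task 10=30) = 16; LS_Task 1 = 16−8 = 8
Slack_Task 1 = LS_Task 1 − ES_Task 1 = 8 − 0 = 8

8 weeks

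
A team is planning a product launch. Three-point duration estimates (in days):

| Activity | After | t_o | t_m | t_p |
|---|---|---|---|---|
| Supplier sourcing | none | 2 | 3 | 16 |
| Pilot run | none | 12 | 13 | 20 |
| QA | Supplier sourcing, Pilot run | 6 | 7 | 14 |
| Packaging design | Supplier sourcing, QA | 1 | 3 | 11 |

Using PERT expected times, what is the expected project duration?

te_Supplier sourcing = (2 + 4·3 + 16)/6 = 30/6 = 5
te_Pilot run = (12 + 4·13 + 20)/6 = 84/6 = 14
te_QA = (6 + 4·7 + 14)/6 = 48/6 = 8
te_Packaging design = (1 + 4·3 + 11)/6 = 24/6 = 4

Forward pass:
ES_Supplier sourcing = 0; EF_Supplier sourcing = 5
ES_Pilot run = 0; EF_Pilot run = 14
ES_QA = max(EF_Supplier sourcing=5, EF_Pilot run=14) = 14; EF_QA = 14+8 = 22
ES_Packaging design = max(EF_Supplier sourcing=5, EF_QA=22) = 22; EF_Packaging design = 22+4 = 26
Expected project duration μ = 26 days. Critical path: Pilot run → QA → Packaging design.

26 days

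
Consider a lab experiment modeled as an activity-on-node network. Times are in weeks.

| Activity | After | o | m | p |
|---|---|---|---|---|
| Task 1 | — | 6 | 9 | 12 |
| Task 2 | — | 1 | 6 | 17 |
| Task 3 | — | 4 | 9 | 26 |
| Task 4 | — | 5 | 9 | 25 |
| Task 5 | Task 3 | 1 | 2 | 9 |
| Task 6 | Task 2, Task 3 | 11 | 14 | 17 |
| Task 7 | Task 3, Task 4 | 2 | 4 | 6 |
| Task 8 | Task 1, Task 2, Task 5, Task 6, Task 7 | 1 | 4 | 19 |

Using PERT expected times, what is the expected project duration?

te_Task 1 = (6 + 4·9 + 12)/6 = 54/6 = 9
te_Task 2 = (1 + 4·6 + 17)/6 = 42/6 = 7
te_Task 3 = (4 + 4·9 + 26)/6 = 66/6 = 11
te_Task 4 = (5 + 4·9 + 25)/6 = 66/6 = 11
te_Task 5 = (1 + 4·2 + 9)/6 = 18/6 = 3
te_Task 6 = (11 + 4·14 + 17)/6 = 84/6 = 14
te_Task 7 = (2 + 4·4 + 6)/6 = 24/6 = 4
te_Task 8 = (1 + 4·4 + 19)/6 = 36/6 = 6

Forward pass:
ES_Task 1 = 0; EF_Task 1 = 9
ES_Task 2 = 0; EF_Task 2 = 7
ES_Task 3 = 0; EF_Task 3 = 11
ES_Task 4 = 0; EF_Task 4 = 11
ES_Task 5 = 11; EF_Task 5 = 11+3 = 14
ES_Task 6 = max(EF_Task 2=7, EF_Task 3=11) = 11; EF_Task 6 = 11+14 = 25
ES_Task 7 = max(EF_Task 3=11, EF_Task 4=11) = 11; EF_Task 7 = 11+4 = 15
ES_Task 8 = max(EF_Task 1=9, EF_Task 2=7, EF_Task 5=14, EF_Task 6=25, EF_Task 7=15) = 25; EF_Task 8 = 25+6 = 31
Expected project duration μ = 31 weeks. Critical path: Task 3 → Task 6 → Task 8.

31 weeks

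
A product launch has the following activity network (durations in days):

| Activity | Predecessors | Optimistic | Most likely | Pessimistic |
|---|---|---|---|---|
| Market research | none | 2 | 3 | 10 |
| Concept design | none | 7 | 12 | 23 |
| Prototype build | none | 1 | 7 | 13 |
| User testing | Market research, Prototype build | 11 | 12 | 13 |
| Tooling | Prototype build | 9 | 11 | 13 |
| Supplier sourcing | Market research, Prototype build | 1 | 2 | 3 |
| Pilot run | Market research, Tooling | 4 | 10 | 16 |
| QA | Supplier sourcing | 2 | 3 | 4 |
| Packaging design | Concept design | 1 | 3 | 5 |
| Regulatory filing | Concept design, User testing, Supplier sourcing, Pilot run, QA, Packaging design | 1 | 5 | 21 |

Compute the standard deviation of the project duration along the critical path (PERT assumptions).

te_Market research = (2 + 4·3 + 10)/6 = 24/6 = 4; σ²_Market research = ((10−2)/6)² = 1.778
te_Concept design = (7 + 4·12 + 23)/6 = 78/6 = 13; σ²_Concept design = ((23−7)/6)² = 7.111
te_Prototype build = (1 + 4·7 + 13)/6 = 42/6 = 7; σ²_Prototype build = ((13−1)/6)² = 4.000
te_User testing = (11 + 4·12 + 13)/6 = 72/6 = 12; σ²_User testing = ((13−11)/6)² = 0.111
te_Tooling = (9 + 4·11 + 13)/6 = 66/6 = 11; σ²_Tooling = ((13−9)/6)² = 0.444
te_Supplier sourcing = (1 + 4·2 + 3)/6 = 12/6 = 2; σ²_Supplier sourcing = ((3−1)/6)² = 0.111
te_Pilot run = (4 + 4·10 + 16)/6 = 60/6 = 10; σ²_Pilot run = ((16−4)/6)² = 4.000
te_QA = (2 + 4·3 + 4)/6 = 18/6 = 3; σ²_QA = ((4−2)/6)² = 0.111
te_Packaging design = (1 + 4·3 + 5)/6 = 18/6 = 3; σ²_Packaging design = ((5−1)/6)² = 0.444
te_Regulatory filing = (1 + 4·5 + 21)/6 = 42/6 = 7; σ²_Regulatory filing = ((21−1)/6)² = 11.111

Forward pass:
ES_Market research = 0; EF_Market research = 4
ES_Concept design = 0; EF_Concept design = 13
ES_Prototype build = 0; EF_Prototype build = 7
ES_User testing = max(EF_Market research=4, EF_Prototype build=7) = 7; EF_User testing = 7+12 = 19
ES_Tooling = 7; EF_Tooling = 7+11 = 18
ES_Supplier sourcing = max(EF_Market research=4, EF_Prototype build=7) = 7; EF_Supplier sourcing = 7+2 = 9
ES_Pilot run = max(EF_Market research=4, EF_Tooling=18) = 18; EF_Pilot run = 18+10 = 28
ES_QA = 9; EF_QA = 9+3 = 12
ES_Packaging design = 13; EF_Packaging design = 13+3 = 16
ES_Regulatory filing = max(EF_Concept design=13, EF_User testing=19, EF_Supplier sourcing=9, EF_Pilot run=28, EF_QA=12, EF_Packaging design=16) = 28; EF_Regulatory filing = 28+7 = 35
Expected project duration μ = 35 days. Critical path: Prototype build → Tooling → Pilot run → Regulatory filing.

Variance along critical path = 4.000 + 0.444 + 4.000 + 11.111 = 19.556
σ = √19.556 = 4.422 days

4.42 days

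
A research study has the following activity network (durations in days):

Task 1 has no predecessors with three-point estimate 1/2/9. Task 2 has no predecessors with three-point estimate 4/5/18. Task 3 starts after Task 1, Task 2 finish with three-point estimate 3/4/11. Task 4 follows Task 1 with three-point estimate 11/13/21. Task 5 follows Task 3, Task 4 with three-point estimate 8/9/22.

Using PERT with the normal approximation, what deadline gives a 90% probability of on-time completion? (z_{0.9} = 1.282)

32.1 days

te_Task 1 = (1 + 4·2 + 9)/6 = 18/6 = 3; σ²_Task 1 = ((9−1)/6)² = 1.778
te_Task 2 = (4 + 4·5 + 18)/6 = 42/6 = 7; σ²_Task 2 = ((18−4)/6)² = 5.444
te_Task 3 = (3 + 4·4 + 11)/6 = 30/6 = 5; σ²_Task 3 = ((11−3)/6)² = 1.778
te_Task 4 = (11 + 4·13 + 21)/6 = 84/6 = 14; σ²_Task 4 = ((21−11)/6)² = 2.778
te_Task 5 = (8 + 4·9 + 22)/6 = 66/6 = 11; σ²_Task 5 = ((22−8)/6)² = 5.444

Forward pass:
ES_Task 1 = 0; EF_Task 1 = 3
ES_Task 2 = 0; EF_Task 2 = 7
ES_Task 3 = max(EF_Task 1=3, EF_Task 2=7) = 7; EF_Task 3 = 7+5 = 12
ES_Task 4 = 3; EF_Task 4 = 3+14 = 17
ES_Task 5 = max(EF_Task 3=12, EF_Task 4=17) = 17; EF_Task 5 = 17+11 = 28
Expected project duration μ = 28 days. Critical path: Task 1 → Task 4 → Task 5.

Variance along critical path = 1.778 + 2.778 + 5.444 = 10.000; σ = 3.162 days.
D = μ + z·σ = 28 + 1.282·3.162 = 32.1 days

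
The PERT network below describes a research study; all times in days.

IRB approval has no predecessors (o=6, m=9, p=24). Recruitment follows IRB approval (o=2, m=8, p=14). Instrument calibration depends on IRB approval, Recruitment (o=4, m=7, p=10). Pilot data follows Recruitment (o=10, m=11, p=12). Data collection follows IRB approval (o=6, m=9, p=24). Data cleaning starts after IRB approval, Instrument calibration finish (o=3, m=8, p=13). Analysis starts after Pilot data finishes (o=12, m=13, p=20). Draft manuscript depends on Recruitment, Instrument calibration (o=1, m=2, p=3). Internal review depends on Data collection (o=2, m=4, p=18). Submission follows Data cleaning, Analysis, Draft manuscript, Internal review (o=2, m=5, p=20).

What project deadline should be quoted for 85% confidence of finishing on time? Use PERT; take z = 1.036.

56.1 days

te_IRB approval = (6 + 4·9 + 24)/6 = 66/6 = 11; σ²_IRB approval = ((24−6)/6)² = 9.000
te_Recruitment = (2 + 4·8 + 14)/6 = 48/6 = 8; σ²_Recruitment = ((14−2)/6)² = 4.000
te_Instrument calibration = (4 + 4·7 + 10)/6 = 42/6 = 7; σ²_Instrument calibration = ((10−4)/6)² = 1.000
te_Pilot data = (10 + 4·11 + 12)/6 = 66/6 = 11; σ²_Pilot data = ((12−10)/6)² = 0.111
te_Data collection = (6 + 4·9 + 24)/6 = 66/6 = 11; σ²_Data collection = ((24−6)/6)² = 9.000
te_Data cleaning = (3 + 4·8 + 13)/6 = 48/6 = 8; σ²_Data cleaning = ((13−3)/6)² = 2.778
te_Analysis = (12 + 4·13 + 20)/6 = 84/6 = 14; σ²_Analysis = ((20−12)/6)² = 1.778
te_Draft manuscript = (1 + 4·2 + 3)/6 = 12/6 = 2; σ²_Draft manuscript = ((3−1)/6)² = 0.111
te_Internal review = (2 + 4·4 + 18)/6 = 36/6 = 6; σ²_Internal review = ((18−2)/6)² = 7.111
te_Submission = (2 + 4·5 + 20)/6 = 42/6 = 7; σ²_Submission = ((20−2)/6)² = 9.000

Forward pass:
ES_IRB approval = 0; EF_IRB approval = 11
ES_Recruitment = 11; EF_Recruitment = 11+8 = 19
ES_Instrument calibration = max(EF_IRB approval=11, EF_Recruitment=19) = 19; EF_Instrument calibration = 19+7 = 26
ES_Pilot data = 19; EF_Pilot data = 19+11 = 30
ES_Data collection = 11; EF_Data collection = 11+11 = 22
ES_Data cleaning = max(EF_IRB approval=11, EF_Instrument calibration=26) = 26; EF_Data cleaning = 26+8 = 34
ES_Analysis = 30; EF_Analysis = 30+14 = 44
ES_Draft manuscript = max(EF_Recruitment=19, EF_Instrument calibration=26) = 26; EF_Draft manuscript = 26+2 = 28
ES_Internal review = 22; EF_Internal review = 22+6 = 28
ES_Submission = max(EF_Data cleaning=34, EF_Analysis=44, EF_Draft manuscript=28, EF_Internal review=28) = 44; EF_Submission = 44+7 = 51
Expected project duration μ = 51 days. Critical path: IRB approval → Recruitment → Pilot data → Analysis → Submission.

Variance along critical path = 9.000 + 4.000 + 0.111 + 1.778 + 9.000 = 23.889; σ = 4.888 days.
D = μ + z·σ = 51 + 1.036·4.888 = 56.1 days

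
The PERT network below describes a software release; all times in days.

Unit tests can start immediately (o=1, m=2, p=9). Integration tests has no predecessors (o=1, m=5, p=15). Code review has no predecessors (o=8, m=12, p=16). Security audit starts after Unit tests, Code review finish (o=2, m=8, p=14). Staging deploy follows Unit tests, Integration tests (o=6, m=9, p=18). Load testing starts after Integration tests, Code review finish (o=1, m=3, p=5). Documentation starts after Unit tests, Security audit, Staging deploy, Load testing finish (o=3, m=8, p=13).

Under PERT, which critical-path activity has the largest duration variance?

Security audit

te_Unit tests = (1 + 4·2 + 9)/6 = 18/6 = 3; σ²_Unit tests = ((9−1)/6)² = 1.778
te_Integration tests = (1 + 4·5 + 15)/6 = 36/6 = 6; σ²_Integration tests = ((15−1)/6)² = 5.444
te_Code review = (8 + 4·12 + 16)/6 = 72/6 = 12; σ²_Code review = ((16−8)/6)² = 1.778
te_Security audit = (2 + 4·8 + 14)/6 = 48/6 = 8; σ²_Security audit = ((14−2)/6)² = 4.000
te_Staging deploy = (6 + 4·9 + 18)/6 = 60/6 = 10; σ²_Staging deploy = ((18−6)/6)² = 4.000
te_Load testing = (1 + 4·3 + 5)/6 = 18/6 = 3; σ²_Load testing = ((5−1)/6)² = 0.444
te_Documentation = (3 + 4·8 + 13)/6 = 48/6 = 8; σ²_Documentation = ((13−3)/6)² = 2.778

Forward pass:
ES_Unit tests = 0; EF_Unit tests = 3
ES_Integration tests = 0; EF_Integration tests = 6
ES_Code review = 0; EF_Code review = 12
ES_Security audit = max(EF_Unit tests=3, EF_Code review=12) = 12; EF_Security audit = 12+8 = 20
ES_Staging deploy = max(EF_Unit tests=3, EF_Integration tests=6) = 6; EF_Staging deploy = 6+10 = 16
ES_Load testing = max(EF_Integration tests=6, EF_Code review=12) = 12; EF_Load testing = 12+3 = 15
ES_Documentation = max(EF_Unit tests=3, EF_Security audit=20, EF_Staging deploy=16, EF_Load testing=15) = 20; EF_Documentation = 20+8 = 28
Expected project duration μ = 28 days. Critical path: Code review → Security audit → Documentation.

Variances on critical path: σ²_Code review=1.778, σ²_Security audit=4.000, σ²_Documentation=2.778.
Largest is σ²_Security audit = 4.000.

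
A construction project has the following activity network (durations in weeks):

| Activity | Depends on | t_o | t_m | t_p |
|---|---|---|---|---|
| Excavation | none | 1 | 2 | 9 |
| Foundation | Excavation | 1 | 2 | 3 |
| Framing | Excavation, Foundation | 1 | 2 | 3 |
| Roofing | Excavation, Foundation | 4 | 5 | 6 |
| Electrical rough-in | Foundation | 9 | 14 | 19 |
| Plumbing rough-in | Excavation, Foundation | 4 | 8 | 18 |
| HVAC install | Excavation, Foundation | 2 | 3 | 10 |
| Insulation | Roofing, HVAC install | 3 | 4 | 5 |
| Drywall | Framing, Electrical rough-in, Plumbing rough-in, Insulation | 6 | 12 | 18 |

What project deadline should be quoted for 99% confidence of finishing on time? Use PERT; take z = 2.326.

37.8 weeks

te_Excavation = (1 + 4·2 + 9)/6 = 18/6 = 3; σ²_Excavation = ((9−1)/6)² = 1.778
te_Foundation = (1 + 4·2 + 3)/6 = 12/6 = 2; σ²_Foundation = ((3−1)/6)² = 0.111
te_Framing = (1 + 4·2 + 3)/6 = 12/6 = 2; σ²_Framing = ((3−1)/6)² = 0.111
te_Roofing = (4 + 4·5 + 6)/6 = 30/6 = 5; σ²_Roofing = ((6−4)/6)² = 0.111
te_Electrical rough-in = (9 + 4·14 + 19)/6 = 84/6 = 14; σ²_Electrical rough-in = ((19−9)/6)² = 2.778
te_Plumbing rough-in = (4 + 4·8 + 18)/6 = 54/6 = 9; σ²_Plumbing rough-in = ((18−4)/6)² = 5.444
te_HVAC install = (2 + 4·3 + 10)/6 = 24/6 = 4; σ²_HVAC install = ((10−2)/6)² = 1.778
te_Insulation = (3 + 4·4 + 5)/6 = 24/6 = 4; σ²_Insulation = ((5−3)/6)² = 0.111
te_Drywall = (6 + 4·12 + 18)/6 = 72/6 = 12; σ²_Drywall = ((18−6)/6)² = 4.000

Forward pass:
ES_Excavation = 0; EF_Excavation = 3
ES_Foundation = 3; EF_Foundation = 3+2 = 5
ES_Framing = max(EF_Excavation=3, EF_Foundation=5) = 5; EF_Framing = 5+2 = 7
ES_Roofing = max(EF_Excavation=3, EF_Foundation=5) = 5; EF_Roofing = 5+5 = 10
ES_Electrical rough-in = 5; EF_Electrical rough-in = 5+14 = 19
ES_Plumbing rough-in = max(EF_Excavation=3, EF_Foundation=5) = 5; EF_Plumbing rough-in = 5+9 = 14
ES_HVAC install = max(EF_Excavation=3, EF_Foundation=5) = 5; EF_HVAC install = 5+4 = 9
ES_Insulation = max(EF_Roofing=10, EF_HVAC install=9) = 10; EF_Insulation = 10+4 = 14
ES_Drywall = max(EF_Framing=7, EF_Electrical rough-in=19, EF_Plumbing rough-in=14, EF_Insulation=14) = 19; EF_Drywall = 19+12 = 31
Expected project duration μ = 31 weeks. Critical path: Excavation → Foundation → Electrical rough-in → Drywall.

Variance along critical path = 1.778 + 0.111 + 2.778 + 4.000 = 8.667; σ = 2.944 weeks.
D = μ + z·σ = 31 + 2.326·2.944 = 37.8 weeks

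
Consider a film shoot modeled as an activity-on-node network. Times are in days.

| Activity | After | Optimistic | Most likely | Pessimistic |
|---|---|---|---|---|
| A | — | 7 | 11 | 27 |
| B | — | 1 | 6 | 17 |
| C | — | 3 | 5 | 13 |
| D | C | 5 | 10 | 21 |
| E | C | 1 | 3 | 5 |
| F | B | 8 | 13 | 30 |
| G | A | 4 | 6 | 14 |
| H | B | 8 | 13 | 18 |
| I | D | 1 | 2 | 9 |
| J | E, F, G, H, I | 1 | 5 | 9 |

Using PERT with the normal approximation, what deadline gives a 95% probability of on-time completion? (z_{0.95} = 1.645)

34.8 days

te_A = (7 + 4·11 + 27)/6 = 78/6 = 13; σ²_A = ((27−7)/6)² = 11.111
te_B = (1 + 4·6 + 17)/6 = 42/6 = 7; σ²_B = ((17−1)/6)² = 7.111
te_C = (3 + 4·5 + 13)/6 = 36/6 = 6; σ²_C = ((13−3)/6)² = 2.778
te_D = (5 + 4·10 + 21)/6 = 66/6 = 11; σ²_D = ((21−5)/6)² = 7.111
te_E = (1 + 4·3 + 5)/6 = 18/6 = 3; σ²_E = ((5−1)/6)² = 0.444
te_F = (8 + 4·13 + 30)/6 = 90/6 = 15; σ²_F = ((30−8)/6)² = 13.444
te_G = (4 + 4·6 + 14)/6 = 42/6 = 7; σ²_G = ((14−4)/6)² = 2.778
te_H = (8 + 4·13 + 18)/6 = 78/6 = 13; σ²_H = ((18−8)/6)² = 2.778
te_I = (1 + 4·2 + 9)/6 = 18/6 = 3; σ²_I = ((9−1)/6)² = 1.778
te_J = (1 + 4·5 + 9)/6 = 30/6 = 5; σ²_J = ((9−1)/6)² = 1.778

Forward pass:
ES_A = 0; EF_A = 13
ES_B = 0; EF_B = 7
ES_C = 0; EF_C = 6
ES_D = 6; EF_D = 6+11 = 17
ES_E = 6; EF_E = 6+3 = 9
ES_F = 7; EF_F = 7+15 = 22
ES_G = 13; EF_G = 13+7 = 20
ES_H = 7; EF_H = 7+13 = 20
ES_I = 17; EF_I = 17+3 = 20
ES_J = max(EF_E=9, EF_F=22, EF_G=20, EF_H=20, EF_I=20) = 22; EF_J = 22+5 = 27
Expected project duration μ = 27 days. Critical path: B → F → J.

Variance along critical path = 7.111 + 13.444 + 1.778 = 22.333; σ = 4.726 days.
D = μ + z·σ = 27 + 1.645·4.726 = 34.8 days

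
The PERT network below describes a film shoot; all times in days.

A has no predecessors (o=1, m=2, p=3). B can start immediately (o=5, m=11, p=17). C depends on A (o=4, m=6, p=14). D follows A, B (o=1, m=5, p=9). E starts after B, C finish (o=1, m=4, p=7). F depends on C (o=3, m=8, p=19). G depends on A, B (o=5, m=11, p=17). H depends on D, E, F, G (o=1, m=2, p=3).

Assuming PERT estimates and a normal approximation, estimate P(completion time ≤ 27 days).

0.854

te_A = (1 + 4·2 + 3)/6 = 12/6 = 2; σ²_A = ((3−1)/6)² = 0.111
te_B = (5 + 4·11 + 17)/6 = 66/6 = 11; σ²_B = ((17−5)/6)² = 4.000
te_C = (4 + 4·6 + 14)/6 = 42/6 = 7; σ²_C = ((14−4)/6)² = 2.778
te_D = (1 + 4·5 + 9)/6 = 30/6 = 5; σ²_D = ((9−1)/6)² = 1.778
te_E = (1 + 4·4 + 7)/6 = 24/6 = 4; σ²_E = ((7−1)/6)² = 1.000
te_F = (3 + 4·8 + 19)/6 = 54/6 = 9; σ²_F = ((19−3)/6)² = 7.111
te_G = (5 + 4·11 + 17)/6 = 66/6 = 11; σ²_G = ((17−5)/6)² = 4.000
te_H = (1 + 4·2 + 3)/6 = 12/6 = 2; σ²_H = ((3−1)/6)² = 0.111

Forward pass:
ES_A = 0; EF_A = 2
ES_B = 0; EF_B = 11
ES_C = 2; EF_C = 2+7 = 9
ES_D = max(EF_A=2, EF_B=11) = 11; EF_D = 11+5 = 16
ES_E = max(EF_B=11, EF_C=9) = 11; EF_E = 11+4 = 15
ES_F = 9; EF_F = 9+9 = 18
ES_G = max(EF_A=2, EF_B=11) = 11; EF_G = 11+11 = 22
ES_H = max(EF_D=16, EF_E=15, EF_F=18, EF_G=22) = 22; EF_H = 22+2 = 24
Expected project duration μ = 24 days. Critical path: B → G → H.

Variance along critical path = 4.000 + 4.000 + 0.111 = 8.111; σ = √8.111 = 2.848 days.
Z = (27 − 24) / 2.848 = 1.053
P(T ≤ 27) = Φ(1.053) ≈ 0.854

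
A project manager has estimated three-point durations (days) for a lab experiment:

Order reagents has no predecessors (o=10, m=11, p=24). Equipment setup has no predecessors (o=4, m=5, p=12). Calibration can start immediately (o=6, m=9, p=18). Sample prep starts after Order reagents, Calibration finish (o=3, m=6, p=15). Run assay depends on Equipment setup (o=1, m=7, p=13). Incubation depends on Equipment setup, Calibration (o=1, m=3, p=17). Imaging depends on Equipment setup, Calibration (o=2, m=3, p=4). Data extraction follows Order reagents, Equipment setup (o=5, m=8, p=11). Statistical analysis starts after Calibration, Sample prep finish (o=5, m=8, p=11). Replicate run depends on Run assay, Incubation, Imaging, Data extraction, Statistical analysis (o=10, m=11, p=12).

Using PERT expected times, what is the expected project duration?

te_Order reagents = (10 + 4·11 + 24)/6 = 78/6 = 13
te_Equipment setup = (4 + 4·5 + 12)/6 = 36/6 = 6
te_Calibration = (6 + 4·9 + 18)/6 = 60/6 = 10
te_Sample prep = (3 + 4·6 + 15)/6 = 42/6 = 7
te_Run assay = (1 + 4·7 + 13)/6 = 42/6 = 7
te_Incubation = (1 + 4·3 + 17)/6 = 30/6 = 5
te_Imaging = (2 + 4·3 + 4)/6 = 18/6 = 3
te_Data extraction = (5 + 4·8 + 11)/6 = 48/6 = 8
te_Statistical analysis = (5 + 4·8 + 11)/6 = 48/6 = 8
te_Replicate run = (10 + 4·11 + 12)/6 = 66/6 = 11

Forward pass:
ES_Order reagents = 0; EF_Order reagents = 13
ES_Equipment setup = 0; EF_Equipment setup = 6
ES_Calibration = 0; EF_Calibration = 10
ES_Sample prep = max(EF_Order reagents=13, EF_Calibration=10) = 13; EF_Sample prep = 13+7 = 20
ES_Run assay = 6; EF_Run assay = 6+7 = 13
ES_Incubation = max(EF_Equipment setup=6, EF_Calibration=10) = 10; EF_Incubation = 10+5 = 15
ES_Imaging = max(EF_Equipment setup=6, EF_Calibration=10) = 10; EF_Imaging = 10+3 = 13
ES_Data extraction = max(EF_Order reagents=13, EF_Equipment setup=6) = 13; EF_Data extraction = 13+8 = 21
ES_Statistical analysis = max(EF_Calibration=10, EF_Sample prep=20) = 20; EF_Statistical analysis = 20+8 = 28
ES_Replicate run = max(EF_Run assay=13, EF_Incubation=15, EF_Imaging=13, EF_Data extraction=21, EF_Statistical analysis=28) = 28; EF_Replicate run = 28+11 = 39
Expected project duration μ = 39 days. Critical path: Order reagents → Sample prep → Statistical analysis → Replicate run.

39 days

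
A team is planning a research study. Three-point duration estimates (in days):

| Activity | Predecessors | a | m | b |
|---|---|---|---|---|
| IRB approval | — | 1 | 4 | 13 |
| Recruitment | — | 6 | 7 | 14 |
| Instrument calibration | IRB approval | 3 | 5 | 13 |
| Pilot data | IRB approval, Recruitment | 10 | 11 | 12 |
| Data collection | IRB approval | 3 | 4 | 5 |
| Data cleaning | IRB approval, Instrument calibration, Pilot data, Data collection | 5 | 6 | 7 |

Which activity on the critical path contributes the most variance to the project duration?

Recruitment

te_IRB approval = (1 + 4·4 + 13)/6 = 30/6 = 5; σ²_IRB approval = ((13−1)/6)² = 4.000
te_Recruitment = (6 + 4·7 + 14)/6 = 48/6 = 8; σ²_Recruitment = ((14−6)/6)² = 1.778
te_Instrument calibration = (3 + 4·5 + 13)/6 = 36/6 = 6; σ²_Instrument calibration = ((13−3)/6)² = 2.778
te_Pilot data = (10 + 4·11 + 12)/6 = 66/6 = 11; σ²_Pilot data = ((12−10)/6)² = 0.111
te_Data collection = (3 + 4·4 + 5)/6 = 24/6 = 4; σ²_Data collection = ((5−3)/6)² = 0.111
te_Data cleaning = (5 + 4·6 + 7)/6 = 36/6 = 6; σ²_Data cleaning = ((7−5)/6)² = 0.111

Forward pass:
ES_IRB approval = 0; EF_IRB approval = 5
ES_Recruitment = 0; EF_Recruitment = 8
ES_Instrument calibration = 5; EF_Instrument calibration = 5+6 = 11
ES_Pilot data = max(EF_IRB approval=5, EF_Recruitment=8) = 8; EF_Pilot data = 8+11 = 19
ES_Data collection = 5; EF_Data collection = 5+4 = 9
ES_Data cleaning = max(EF_IRB approval=5, EF_Instrument calibration=11, EF_Pilot data=19, EF_Data collection=9) = 19; EF_Data cleaning = 19+6 = 25
Expected project duration μ = 25 days. Critical path: Recruitment → Pilot data → Data cleaning.

Variances on critical path: σ²_Recruitment=1.778, σ²_Pilot data=0.111, σ²_Data cleaning=0.111.
Largest is σ²_Recruitment = 1.778.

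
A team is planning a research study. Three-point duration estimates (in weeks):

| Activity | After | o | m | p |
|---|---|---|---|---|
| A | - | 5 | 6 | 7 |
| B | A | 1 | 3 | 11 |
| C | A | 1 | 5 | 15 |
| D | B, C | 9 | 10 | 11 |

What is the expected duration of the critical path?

22 weeks

te_A = (5 + 4·6 + 7)/6 = 36/6 = 6
te_B = (1 + 4·3 + 11)/6 = 24/6 = 4
te_C = (1 + 4·5 + 15)/6 = 36/6 = 6
te_D = (9 + 4·10 + 11)/6 = 60/6 = 10

Forward pass:
ES_A = 0; EF_A = 6
ES_B = 6; EF_B = 6+4 = 10
ES_C = 6; EF_C = 6+6 = 12
ES_D = max(EF_B=10, EF_C=12) = 12; EF_D = 12+10 = 22
Expected project duration μ = 22 weeks. Critical path: A → C → D.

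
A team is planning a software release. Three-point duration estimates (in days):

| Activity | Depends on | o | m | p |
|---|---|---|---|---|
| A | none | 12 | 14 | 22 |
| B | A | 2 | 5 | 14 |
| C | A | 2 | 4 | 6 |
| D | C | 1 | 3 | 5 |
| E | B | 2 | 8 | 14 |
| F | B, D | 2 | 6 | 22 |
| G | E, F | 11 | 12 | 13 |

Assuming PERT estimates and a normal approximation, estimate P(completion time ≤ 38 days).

0.150

te_A = (12 + 4·14 + 22)/6 = 90/6 = 15; σ²_A = ((22−12)/6)² = 2.778
te_B = (2 + 4·5 + 14)/6 = 36/6 = 6; σ²_B = ((14−2)/6)² = 4.000
te_C = (2 + 4·4 + 6)/6 = 24/6 = 4; σ²_C = ((6−2)/6)² = 0.444
te_D = (1 + 4·3 + 5)/6 = 18/6 = 3; σ²_D = ((5−1)/6)² = 0.444
te_E = (2 + 4·8 + 14)/6 = 48/6 = 8; σ²_E = ((14−2)/6)² = 4.000
te_F = (2 + 4·6 + 22)/6 = 48/6 = 8; σ²_F = ((22−2)/6)² = 11.111
te_G = (11 + 4·12 + 13)/6 = 72/6 = 12; σ²_G = ((13−11)/6)² = 0.111

Forward pass:
ES_A = 0; EF_A = 15
ES_B = 15; EF_B = 15+6 = 21
ES_C = 15; EF_C = 15+4 = 19
ES_D = 19; EF_D = 19+3 = 22
ES_E = 21; EF_E = 21+8 = 29
ES_F = max(EF_B=21, EF_D=22) = 22; EF_F = 22+8 = 30
ES_G = max(EF_E=29, EF_F=30) = 30; EF_G = 30+12 = 42
Expected project duration μ = 42 days. Critical path: A → C → D → F → G.

Variance along critical path = 2.778 + 0.444 + 0.444 + 11.111 + 0.111 = 14.889; σ = √14.889 = 3.859 days.
Z = (38 − 42) / 3.859 = -1.037
P(T ≤ 38) = Φ(-1.037) ≈ 0.150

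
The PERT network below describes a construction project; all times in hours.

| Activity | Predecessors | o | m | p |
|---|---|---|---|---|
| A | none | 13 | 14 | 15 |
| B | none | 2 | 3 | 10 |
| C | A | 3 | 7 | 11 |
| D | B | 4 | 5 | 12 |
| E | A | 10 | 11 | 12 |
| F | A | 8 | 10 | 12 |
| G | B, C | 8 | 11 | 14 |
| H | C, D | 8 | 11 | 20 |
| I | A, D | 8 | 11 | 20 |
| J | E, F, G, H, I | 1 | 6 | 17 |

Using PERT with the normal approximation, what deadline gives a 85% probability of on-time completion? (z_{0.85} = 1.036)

te_A = (13 + 4·14 + 15)/6 = 84/6 = 14; σ²_A = ((15−13)/6)² = 0.111
te_B = (2 + 4·3 + 10)/6 = 24/6 = 4; σ²_B = ((10−2)/6)² = 1.778
te_C = (3 + 4·7 + 11)/6 = 42/6 = 7; σ²_C = ((11−3)/6)² = 1.778
te_D = (4 + 4·5 + 12)/6 = 36/6 = 6; σ²_D = ((12−4)/6)² = 1.778
te_E = (10 + 4·11 + 12)/6 = 66/6 = 11; σ²_E = ((12−10)/6)² = 0.111
te_F = (8 + 4·10 + 12)/6 = 60/6 = 10; σ²_F = ((12−8)/6)² = 0.444
te_G = (8 + 4·11 + 14)/6 = 66/6 = 11; σ²_G = ((14−8)/6)² = 1.000
te_H = (8 + 4·11 + 20)/6 = 72/6 = 12; σ²_H = ((20−8)/6)² = 4.000
te_I = (8 + 4·11 + 20)/6 = 72/6 = 12; σ²_I = ((20−8)/6)² = 4.000
te_J = (1 + 4·6 + 17)/6 = 42/6 = 7; σ²_J = ((17−1)/6)² = 7.111

Forward pass:
ES_A = 0; EF_A = 14
ES_B = 0; EF_B = 4
ES_C = 14; EF_C = 14+7 = 21
ES_D = 4; EF_D = 4+6 = 10
ES_E = 14; EF_E = 14+11 = 25
ES_F = 14; EF_F = 14+10 = 24
ES_G = max(EF_B=4, EF_C=21) = 21; EF_G = 21+11 = 32
ES_H = max(EF_C=21, EF_D=10) = 21; EF_H = 21+12 = 33
ES_I = max(EF_A=14, EF_D=10) = 14; EF_I = 14+12 = 26
ES_J = max(EF_E=25, EF_F=24, EF_G=32, EF_H=33, EF_I=26) = 33; EF_J = 33+7 = 40
Expected project duration μ = 40 hours. Critical path: A → C → H → J.

Variance along critical path = 0.111 + 1.778 + 4.000 + 7.111 = 13.000; σ = 3.606 hours.
D = μ + z·σ = 40 + 1.036·3.606 = 43.7 hours

43.7 hours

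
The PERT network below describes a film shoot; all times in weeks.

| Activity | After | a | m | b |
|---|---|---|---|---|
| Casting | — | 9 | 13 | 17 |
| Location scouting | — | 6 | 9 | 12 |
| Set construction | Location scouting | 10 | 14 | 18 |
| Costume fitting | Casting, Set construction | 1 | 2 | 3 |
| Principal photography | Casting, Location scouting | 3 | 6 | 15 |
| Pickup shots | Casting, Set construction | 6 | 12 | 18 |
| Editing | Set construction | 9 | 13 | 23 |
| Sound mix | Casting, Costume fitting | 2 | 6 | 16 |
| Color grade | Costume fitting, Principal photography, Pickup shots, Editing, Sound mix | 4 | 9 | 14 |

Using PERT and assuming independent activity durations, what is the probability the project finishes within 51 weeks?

0.934

te_Casting = (9 + 4·13 + 17)/6 = 78/6 = 13; σ²_Casting = ((17−9)/6)² = 1.778
te_Location scouting = (6 + 4·9 + 12)/6 = 54/6 = 9; σ²_Location scouting = ((12−6)/6)² = 1.000
te_Set construction = (10 + 4·14 + 18)/6 = 84/6 = 14; σ²_Set construction = ((18−10)/6)² = 1.778
te_Costume fitting = (1 + 4·2 + 3)/6 = 12/6 = 2; σ²_Costume fitting = ((3−1)/6)² = 0.111
te_Principal photography = (3 + 4·6 + 15)/6 = 42/6 = 7; σ²_Principal photography = ((15−3)/6)² = 4.000
te_Pickup shots = (6 + 4·12 + 18)/6 = 72/6 = 12; σ²_Pickup shots = ((18−6)/6)² = 4.000
te_Editing = (9 + 4·13 + 23)/6 = 84/6 = 14; σ²_Editing = ((23−9)/6)² = 5.444
te_Sound mix = (2 + 4·6 + 16)/6 = 42/6 = 7; σ²_Sound mix = ((16−2)/6)² = 5.444
te_Color grade = (4 + 4·9 + 14)/6 = 54/6 = 9; σ²_Color grade = ((14−4)/6)² = 2.778

Forward pass:
ES_Casting = 0; EF_Casting = 13
ES_Location scouting = 0; EF_Location scouting = 9
ES_Set construction = 9; EF_Set construction = 9+14 = 23
ES_Costume fitting = max(EF_Casting=13, EF_Set construction=23) = 23; EF_Costume fitting = 23+2 = 25
ES_Principal photography = max(EF_Casting=13, EF_Location scouting=9) = 13; EF_Principal photography = 13+7 = 20
ES_Pickup shots = max(EF_Casting=13, EF_Set construction=23) = 23; EF_Pickup shots = 23+12 = 35
ES_Editing = 23; EF_Editing = 23+14 = 37
ES_Sound mix = max(EF_Casting=13, EF_Costume fitting=25) = 25; EF_Sound mix = 25+7 = 32
ES_Color grade = max(EF_Costume fitting=25, EF_Principal photography=20, EF_Pickup shots=35, EF_Editing=37, EF_Sound mix=32) = 37; EF_Color grade = 37+9 = 46
Expected project duration μ = 46 weeks. Critical path: Location scouting → Set construction → Editing → Color grade.

Variance along critical path = 1.000 + 1.778 + 5.444 + 2.778 = 11.000; σ = √11.000 = 3.317 weeks.
Z = (51 − 46) / 3.317 = 1.508
P(T ≤ 51) = Φ(1.508) ≈ 0.934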